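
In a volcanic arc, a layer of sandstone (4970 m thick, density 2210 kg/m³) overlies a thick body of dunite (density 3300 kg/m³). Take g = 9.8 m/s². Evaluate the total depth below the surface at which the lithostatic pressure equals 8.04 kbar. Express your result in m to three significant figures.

Pressure at base of upper layers: 2210×9.8×4970 = 1.076×10^8 Pa = 1.076 kbar
Remaining pressure to be supplied by dunite: 8.040×10^8 − 1.076×10^8 = 6.964×10^8 Pa
Additional depth in dunite = 6.964×10^8 Pa / (3300 kg/m³ × 9.8 m/s²) = 21532 m
Total depth = 4970 m + 21532 m = 26502 m

26500 m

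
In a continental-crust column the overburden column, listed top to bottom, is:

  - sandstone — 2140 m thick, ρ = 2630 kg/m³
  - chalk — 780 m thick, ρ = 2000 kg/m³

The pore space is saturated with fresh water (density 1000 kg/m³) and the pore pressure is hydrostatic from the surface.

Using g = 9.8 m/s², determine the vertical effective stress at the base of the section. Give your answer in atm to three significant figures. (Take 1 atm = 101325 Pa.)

Overburden (lithostatic) stress σ_v:
sandstone: 2630 kg/m³ × 9.8 m/s² × 2140 m = 5.516×10^7 Pa = 55.16 MPa
chalk: 2000 kg/m³ × 9.8 m/s² × 780 m = 1.529×10^7 Pa = 15.29 MPa
Total = 55.16 + 15.29 = 70.444 MPa
Pore pressure P_p = 1000 kg/m³ × 9.8 m/s² × 2920 m = 2.862×10^7 Pa = 28.62 MPa
Effective stress σ' = σ_v − P_p = 70.44 − 28.62 = 41.828 MPa = 412.81 atm

413 atm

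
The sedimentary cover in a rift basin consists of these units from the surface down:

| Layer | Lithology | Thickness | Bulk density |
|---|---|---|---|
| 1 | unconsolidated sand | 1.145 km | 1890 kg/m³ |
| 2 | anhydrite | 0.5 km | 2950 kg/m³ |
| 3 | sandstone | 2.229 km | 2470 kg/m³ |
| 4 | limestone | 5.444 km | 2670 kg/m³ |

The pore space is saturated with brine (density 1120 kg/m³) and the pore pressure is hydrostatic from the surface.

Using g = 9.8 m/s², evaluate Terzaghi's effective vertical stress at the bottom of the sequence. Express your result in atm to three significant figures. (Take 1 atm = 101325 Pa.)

Overburden (lithostatic) stress σ_v:
unconsolidated sand: 1890 kg/m³ × 9.8 m/s² × 1145 m = 2.121×10^7 Pa = 21.21 MPa
anhydrite: 2950 kg/m³ × 9.8 m/s² × 500 m = 1.446×10^7 Pa = 14.46 MPa
sandstone: 2470 kg/m³ × 9.8 m/s² × 2229 m = 5.396×10^7 Pa = 53.96 MPa
limestone: 2670 kg/m³ × 9.8 m/s² × 5444 m = 1.424×10^8 Pa = 142.4 MPa
Total = 21.21 + 14.46 + 53.96 + 142.4 = 232.07 MPa
Pore pressure P_p = 1120 kg/m³ × 9.8 m/s² × 9318 m = 1.023×10^8 Pa = 102.3 MPa
Effective stress σ' = σ_v − P_p = 232.1 − 102.3 = 129.79 MPa = 1280.9 atm

1280 atm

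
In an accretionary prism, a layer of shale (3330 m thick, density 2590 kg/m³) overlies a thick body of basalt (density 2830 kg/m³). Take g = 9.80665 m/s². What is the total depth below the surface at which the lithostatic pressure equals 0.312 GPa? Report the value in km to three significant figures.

11.5 km

Pressure at base of upper layers: 2590×9.80665×3330 = 8.458×10^7 Pa = 0.08458 GPa
Remaining pressure to be supplied by basalt: 3.120×10^8 − 8.458×10^7 = 2.274×10^8 Pa
Additional depth in basalt = 2.274×10^8 Pa / (2830 kg/m³ × 9.80665 m/s²) = 8194.5 m
Total depth = 3330 m + 8194.5 m = 11525 m
= 11.525 km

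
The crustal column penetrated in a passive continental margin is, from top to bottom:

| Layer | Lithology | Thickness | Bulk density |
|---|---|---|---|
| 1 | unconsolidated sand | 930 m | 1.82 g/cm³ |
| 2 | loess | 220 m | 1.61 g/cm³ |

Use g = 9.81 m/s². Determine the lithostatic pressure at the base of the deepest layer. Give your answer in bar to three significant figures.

unconsolidated sand: 1820 kg/m³ × 9.81 m/s² × 930 m = 1.660×10^7 Pa = 166.0 bar
loess: 1610 kg/m³ × 9.81 m/s² × 220 m = 3.475×10^6 Pa = 34.75 bar
Total = 166.0 + 34.75 = 200.79 bar

201 bar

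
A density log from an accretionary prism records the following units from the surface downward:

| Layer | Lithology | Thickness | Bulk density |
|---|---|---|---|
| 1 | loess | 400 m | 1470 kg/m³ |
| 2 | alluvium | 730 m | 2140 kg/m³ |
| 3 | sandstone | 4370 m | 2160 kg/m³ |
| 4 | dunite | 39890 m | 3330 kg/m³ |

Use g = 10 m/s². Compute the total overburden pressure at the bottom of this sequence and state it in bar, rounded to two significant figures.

14000 bar

loess: 1470 kg/m³ × 10 m/s² × 400 m = 5.880×10^6 Pa = 58.80 bar
alluvium: 2140 kg/m³ × 10 m/s² × 730 m = 1.562×10^7 Pa = 156.2 bar
sandstone: 2160 kg/m³ × 10 m/s² × 4370 m = 9.439×10^7 Pa = 943.9 bar
dunite: 3330 kg/m³ × 10 m/s² × 39890 m = 1.328×10^9 Pa = 13283 bar
Total = 58.80 + 156.2 + 943.9 + 13283 = 14442 bar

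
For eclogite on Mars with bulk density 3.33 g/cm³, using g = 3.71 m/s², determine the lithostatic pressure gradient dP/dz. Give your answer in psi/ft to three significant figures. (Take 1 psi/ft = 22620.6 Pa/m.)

dP/dz = ρg = 3330 kg/m³ × 3.71 m/s² = 12354 Pa/m
= 12354 Pa/m × (1 psi/ft / 22621 Pa/m) = 0.54615 psi/ft

0.546 psi/ft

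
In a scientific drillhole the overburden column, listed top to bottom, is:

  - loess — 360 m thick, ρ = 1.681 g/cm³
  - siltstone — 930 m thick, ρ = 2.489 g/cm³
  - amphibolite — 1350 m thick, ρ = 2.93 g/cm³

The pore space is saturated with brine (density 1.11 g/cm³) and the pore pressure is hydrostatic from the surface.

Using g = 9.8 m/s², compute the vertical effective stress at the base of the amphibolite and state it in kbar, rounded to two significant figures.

0.39 kbar

Overburden (lithostatic) stress σ_v:
loess: 1681 kg/m³ × 9.8 m/s² × 360 m = 5.931×10^6 Pa = 5.931 MPa
siltstone: 2489 kg/m³ × 9.8 m/s² × 930 m = 2.268×10^7 Pa = 22.68 MPa
amphibolite: 2930 kg/m³ × 9.8 m/s² × 1350 m = 3.876×10^7 Pa = 38.76 MPa
Total = 5.931 + 22.68 + 38.76 = 67.379 MPa
Pore pressure P_p = 1110 kg/m³ × 9.8 m/s² × 2640 m = 2.872×10^7 Pa = 28.72 MPa
Effective stress σ' = σ_v − P_p = 67.38 − 28.72 = 38.661 MPa = 0.38661 kbar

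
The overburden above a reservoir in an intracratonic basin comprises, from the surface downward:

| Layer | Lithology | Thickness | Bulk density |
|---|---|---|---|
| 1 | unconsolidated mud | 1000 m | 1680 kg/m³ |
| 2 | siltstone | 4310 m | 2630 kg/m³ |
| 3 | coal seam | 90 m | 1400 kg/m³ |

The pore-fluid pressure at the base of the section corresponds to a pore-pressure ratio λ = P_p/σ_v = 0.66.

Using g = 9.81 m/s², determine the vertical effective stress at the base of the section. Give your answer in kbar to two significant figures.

Overburden (lithostatic) stress σ_v:
unconsolidated mud: 1680 kg/m³ × 9.81 m/s² × 1000 m = 1.648×10^7 Pa = 16.48 MPa
siltstone: 2630 kg/m³ × 9.81 m/s² × 4310 m = 1.112×10^8 Pa = 111.2 MPa
coal seam: 1400 kg/m³ × 9.81 m/s² × 90 m = 1.236×10^6 Pa = 1.236 MPa
Total = 16.48 + 111.2 + 1.236 = 128.92 MPa
Pore pressure P_p = λ·σ_v = 0.66 × 128.9 MPa = 85.08 MPa
Effective stress σ' = σ_v − P_p = 128.9 − 85.08 = 43.831 MPa = 0.43831 kbar

0.44 kbar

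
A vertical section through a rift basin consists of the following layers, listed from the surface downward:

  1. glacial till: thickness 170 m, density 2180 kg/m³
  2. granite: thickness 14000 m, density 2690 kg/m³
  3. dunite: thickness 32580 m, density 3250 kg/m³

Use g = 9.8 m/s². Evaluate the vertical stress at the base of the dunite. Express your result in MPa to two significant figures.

glacial till: 2180 kg/m³ × 9.8 m/s² × 170 m = 3.632×10^6 Pa = 3.632 MPa
granite: 2690 kg/m³ × 9.8 m/s² × 14000 m = 3.691×10^8 Pa = 369.1 MPa
dunite: 3250 kg/m³ × 9.8 m/s² × 32580 m = 1.038×10^9 Pa = 1038 MPa
Total = 3.632 + 369.1 + 1038 = 1410.4 MPa

1400 MPa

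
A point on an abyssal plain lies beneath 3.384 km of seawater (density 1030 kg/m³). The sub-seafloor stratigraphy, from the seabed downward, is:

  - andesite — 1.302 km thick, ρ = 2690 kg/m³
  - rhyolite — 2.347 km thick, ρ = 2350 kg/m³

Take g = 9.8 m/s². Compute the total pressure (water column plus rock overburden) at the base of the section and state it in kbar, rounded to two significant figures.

seawater: 1030 kg/m³ × 9.8 m/s² × 3384 m = 3.416×10^7 Pa = 0.3416 kbar
andesite: 2690 kg/m³ × 9.8 m/s² × 1302 m = 3.432×10^7 Pa = 0.3432 kbar
rhyolite: 2350 kg/m³ × 9.8 m/s² × 2347 m = 5.405×10^7 Pa = 0.5405 kbar
Total = 0.3416 + 0.3432 + 0.5405 = 1.2253 kbar

1.2 kbar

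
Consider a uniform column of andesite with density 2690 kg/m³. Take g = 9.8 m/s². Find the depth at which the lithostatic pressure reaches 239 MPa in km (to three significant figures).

h = P/(ρg) = 239 MPa / (2690 kg/m³ × 9.8 m/s²) = 2.390×10^8 Pa / 26362 Pa/m = 9066.1 m
= 9.0661 km

9.07 km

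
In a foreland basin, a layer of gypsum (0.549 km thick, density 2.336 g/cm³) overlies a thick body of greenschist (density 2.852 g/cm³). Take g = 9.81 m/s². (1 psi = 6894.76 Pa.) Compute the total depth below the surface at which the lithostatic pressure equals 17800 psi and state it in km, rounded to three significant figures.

4.49 km

Pressure at base of upper layers: 2336×9.81×549 = 1.258×10^7 Pa = 1825 psi
Remaining pressure to be supplied by greenschist: 1.227×10^8 − 1.258×10^7 = 1.101×10^8 Pa
Additional depth in greenschist = 1.101×10^8 Pa / (2852 kg/m³ × 9.81 m/s²) = 3936.9 m
Total depth = 549 m + 3936.9 m = 4485.9 m
= 4.4859 km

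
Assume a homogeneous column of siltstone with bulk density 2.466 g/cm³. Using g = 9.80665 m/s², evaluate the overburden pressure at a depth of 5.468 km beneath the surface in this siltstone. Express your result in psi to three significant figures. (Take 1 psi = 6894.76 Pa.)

siltstone: 2466 kg/m³ × 9.80665 m/s² × 5468 m = 1.322×10^8 Pa = 19179 psi

19200 psi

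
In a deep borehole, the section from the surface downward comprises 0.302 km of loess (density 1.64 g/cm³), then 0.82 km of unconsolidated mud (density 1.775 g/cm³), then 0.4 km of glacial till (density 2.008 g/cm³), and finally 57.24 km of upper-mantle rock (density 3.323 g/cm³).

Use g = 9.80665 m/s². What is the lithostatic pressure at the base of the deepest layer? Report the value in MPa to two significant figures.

loess: 1640 kg/m³ × 9.80665 m/s² × 302 m = 4.857×10^6 Pa = 4.857 MPa
unconsolidated mud: 1775 kg/m³ × 9.80665 m/s² × 820 m = 1.427×10^7 Pa = 14.27 MPa
glacial till: 2008 kg/m³ × 9.80665 m/s² × 400 m = 7.877×10^6 Pa = 7.877 MPa
upper-mantle rock: 3323 kg/m³ × 9.80665 m/s² × 57240 m = 1.865×10^9 Pa = 1865 MPa
Total = 4.857 + 14.27 + 7.877 + 1865 = 1892.3 MPa

1900 MPa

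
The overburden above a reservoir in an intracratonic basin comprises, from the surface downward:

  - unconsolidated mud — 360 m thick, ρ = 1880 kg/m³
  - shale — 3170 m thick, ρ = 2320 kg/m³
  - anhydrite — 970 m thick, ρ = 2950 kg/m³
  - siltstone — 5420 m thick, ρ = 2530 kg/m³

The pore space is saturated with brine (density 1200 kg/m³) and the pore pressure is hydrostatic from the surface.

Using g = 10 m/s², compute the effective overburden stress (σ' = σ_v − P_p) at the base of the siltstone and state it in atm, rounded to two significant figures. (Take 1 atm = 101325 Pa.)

Overburden (lithostatic) stress σ_v:
unconsolidated mud: 1880 kg/m³ × 10 m/s² × 360 m = 6.768×10^6 Pa = 6.768 MPa
shale: 2320 kg/m³ × 10 m/s² × 3170 m = 7.354×10^7 Pa = 73.54 MPa
anhydrite: 2950 kg/m³ × 10 m/s² × 970 m = 2.861×10^7 Pa = 28.61 MPa
siltstone: 2530 kg/m³ × 10 m/s² × 5420 m = 1.371×10^8 Pa = 137.1 MPa
Total = 6.768 + 73.54 + 28.61 + 137.1 = 246.05 MPa
Pore pressure P_p = 1200 kg/m³ × 10 m/s² × 9920 m = 1.190×10^8 Pa = 119.0 MPa
Effective stress σ' = σ_v − P_p = 246.1 − 119.0 = 127.01 MPa = 1253.5 atm

1300 atm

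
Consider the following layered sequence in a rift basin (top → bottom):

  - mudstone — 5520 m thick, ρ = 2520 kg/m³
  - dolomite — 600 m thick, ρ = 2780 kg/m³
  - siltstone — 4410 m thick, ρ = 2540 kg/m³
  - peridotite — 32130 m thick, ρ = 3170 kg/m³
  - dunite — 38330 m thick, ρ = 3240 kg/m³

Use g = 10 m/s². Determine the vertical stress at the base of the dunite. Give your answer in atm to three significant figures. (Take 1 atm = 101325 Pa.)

25000 atm

mudstone: 2520 kg/m³ × 10 m/s² × 5520 m = 1.391×10^8 Pa = 1373 atm
dolomite: 2780 kg/m³ × 10 m/s² × 600 m = 1.668×10^7 Pa = 164.6 atm
siltstone: 2540 kg/m³ × 10 m/s² × 4410 m = 1.120×10^8 Pa = 1105 atm
peridotite: 3170 kg/m³ × 10 m/s² × 32130 m = 1.019×10^9 Pa = 10052 atm
dunite: 3240 kg/m³ × 10 m/s² × 38330 m = 1.242×10^9 Pa = 12257 atm
Total = 1373 + 164.6 + 1105 + 10052 + 12257 = 24952 atm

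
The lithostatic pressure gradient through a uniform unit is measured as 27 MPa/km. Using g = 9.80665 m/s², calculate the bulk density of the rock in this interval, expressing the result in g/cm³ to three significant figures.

ρ = (dP/dz)/g = 27 MPa/km / 9.80665 m/s² = 27000 Pa/m / 9.80665 m/s² = 2753.2 kg/m³
= 2.753 g/cm³

2.75 g/cm³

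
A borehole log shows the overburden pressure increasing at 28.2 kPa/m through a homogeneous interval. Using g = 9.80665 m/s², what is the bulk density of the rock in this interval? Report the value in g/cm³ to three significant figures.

ρ = (dP/dz)/g = 28.2 kPa/m / 9.80665 m/s² = 28200 Pa/m / 9.80665 m/s² = 2875.6 kg/m³
= 2.876 g/cm³

2.88 g/cm³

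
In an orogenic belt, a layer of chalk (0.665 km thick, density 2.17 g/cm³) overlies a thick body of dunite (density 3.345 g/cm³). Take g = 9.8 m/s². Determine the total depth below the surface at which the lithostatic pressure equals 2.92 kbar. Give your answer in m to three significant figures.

9140 m

Pressure at base of upper layers: 2170×9.8×665 = 1.414×10^7 Pa = 0.1414 kbar
Remaining pressure to be supplied by dunite: 2.920×10^8 − 1.414×10^7 = 2.779×10^8 Pa
Additional depth in dunite = 2.779×10^8 Pa / (3345 kg/m³ × 9.8 m/s²) = 8476.2 m
Total depth = 665 m + 8476.2 m = 9141.2 m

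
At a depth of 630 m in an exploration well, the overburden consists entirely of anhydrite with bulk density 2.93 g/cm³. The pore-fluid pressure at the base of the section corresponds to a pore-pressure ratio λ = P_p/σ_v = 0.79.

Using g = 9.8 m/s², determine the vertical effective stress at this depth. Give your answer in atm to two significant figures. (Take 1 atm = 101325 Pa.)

37 atm

Overburden (lithostatic) stress σ_v:
anhydrite: 2930 kg/m³ × 9.8 m/s² × 630 m = 1.809×10^7 Pa = 18.09 MPa
Pore pressure P_p = λ·σ_v = 0.79 × 18.09 MPa = 14.29 MPa
Effective stress σ' = σ_v − P_p = 18.09 − 14.29 = 3.7989 MPa = 37.492 atm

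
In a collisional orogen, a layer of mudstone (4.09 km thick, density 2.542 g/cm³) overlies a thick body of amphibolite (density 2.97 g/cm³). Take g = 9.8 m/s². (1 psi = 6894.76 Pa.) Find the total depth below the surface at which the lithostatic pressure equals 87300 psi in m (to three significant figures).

Pressure at base of upper layers: 2542×9.8×4090 = 1.019×10^8 Pa = 14778 psi
Remaining pressure to be supplied by amphibolite: 6.019×10^8 − 1.019×10^8 = 5.000×10^8 Pa
Additional depth in amphibolite = 5.000×10^8 Pa / (2970 kg/m³ × 9.8 m/s²) = 17179 m
Total depth = 4090 m + 17179 m = 21269 m

21300 m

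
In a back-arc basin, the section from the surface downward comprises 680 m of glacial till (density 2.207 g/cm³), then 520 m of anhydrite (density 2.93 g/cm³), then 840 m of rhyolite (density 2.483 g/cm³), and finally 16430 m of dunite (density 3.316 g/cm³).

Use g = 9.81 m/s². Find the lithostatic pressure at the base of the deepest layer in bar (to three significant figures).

glacial till: 2207 kg/m³ × 9.81 m/s² × 680 m = 1.472×10^7 Pa = 147.2 bar
anhydrite: 2930 kg/m³ × 9.81 m/s² × 520 m = 1.495×10^7 Pa = 149.5 bar
rhyolite: 2483 kg/m³ × 9.81 m/s² × 840 m = 2.046×10^7 Pa = 204.6 bar
dunite: 3316 kg/m³ × 9.81 m/s² × 16430 m = 5.345×10^8 Pa = 5345 bar
Total = 147.2 + 149.5 + 204.6 + 5345 = 5846.0 bar

5850 bar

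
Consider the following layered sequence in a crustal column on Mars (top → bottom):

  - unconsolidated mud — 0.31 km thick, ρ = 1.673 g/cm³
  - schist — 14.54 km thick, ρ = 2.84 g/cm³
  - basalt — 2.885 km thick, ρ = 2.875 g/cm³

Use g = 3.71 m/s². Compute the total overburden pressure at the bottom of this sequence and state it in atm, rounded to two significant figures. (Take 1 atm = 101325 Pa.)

unconsolidated mud: 1673 kg/m³ × 3.71 m/s² × 310 m = 1.924×10^6 Pa = 18.99 atm
schist: 2840 kg/m³ × 3.71 m/s² × 14540 m = 1.532×10^8 Pa = 1512 atm
basalt: 2875 kg/m³ × 3.71 m/s² × 2885 m = 3.077×10^7 Pa = 303.7 atm
Total = 18.99 + 1512 + 303.7 = 1834.6 atm

1800 atm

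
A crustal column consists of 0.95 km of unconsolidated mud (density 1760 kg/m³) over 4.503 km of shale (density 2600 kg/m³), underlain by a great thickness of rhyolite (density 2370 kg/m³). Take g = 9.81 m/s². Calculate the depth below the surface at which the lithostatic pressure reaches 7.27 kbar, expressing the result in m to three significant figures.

Pressure at base of upper layers: 1760×9.81×950 + 2600×9.81×4503 = 1.313×10^8 Pa = 1.313 kbar
Remaining pressure to be supplied by rhyolite: 7.270×10^8 − 1.313×10^8 = 5.957×10^8 Pa
Additional depth in rhyolite = 5.957×10^8 Pa / (2370 kg/m³ × 9.81 m/s²) = 25624 m
Total depth = 5453 m + 25624 m = 31077 m

31100 m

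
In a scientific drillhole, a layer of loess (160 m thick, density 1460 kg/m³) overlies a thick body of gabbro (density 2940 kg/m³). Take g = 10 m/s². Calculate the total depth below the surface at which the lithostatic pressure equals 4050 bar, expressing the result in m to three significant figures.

13900 m

Pressure at base of upper layers: 1460×10×160 = 2.336×10^6 Pa = 23.36 bar
Remaining pressure to be supplied by gabbro: 4.050×10^8 − 2.336×10^6 = 4.027×10^8 Pa
Additional depth in gabbro = 4.027×10^8 Pa / (2940 kg/m³ × 10 m/s²) = 13696 m
Total depth = 160 m + 13696 m = 13856 m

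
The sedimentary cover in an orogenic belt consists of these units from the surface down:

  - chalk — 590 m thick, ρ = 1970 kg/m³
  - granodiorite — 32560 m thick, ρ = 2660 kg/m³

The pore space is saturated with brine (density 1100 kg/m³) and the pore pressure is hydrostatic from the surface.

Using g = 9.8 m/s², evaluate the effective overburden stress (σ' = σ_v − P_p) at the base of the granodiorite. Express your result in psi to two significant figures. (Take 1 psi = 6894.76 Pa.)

73000 psi

Overburden (lithostatic) stress σ_v:
chalk: 1970 kg/m³ × 9.8 m/s² × 590 m = 1.139×10^7 Pa = 11.39 MPa
granodiorite: 2660 kg/m³ × 9.8 m/s² × 32560 m = 8.488×10^8 Pa = 848.8 MPa
Total = 11.39 + 848.8 = 860.16 MPa
Pore pressure P_p = 1100 kg/m³ × 9.8 m/s² × 33150 m = 3.574×10^8 Pa = 357.4 MPa
Effective stress σ' = σ_v − P_p = 860.2 − 357.4 = 502.81 MPa = 72926 psi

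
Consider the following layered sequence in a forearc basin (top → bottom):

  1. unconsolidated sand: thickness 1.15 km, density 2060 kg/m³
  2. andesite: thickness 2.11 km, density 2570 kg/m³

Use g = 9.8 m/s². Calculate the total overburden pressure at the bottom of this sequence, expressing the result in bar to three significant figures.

unconsolidated sand: 2060 kg/m³ × 9.8 m/s² × 1150 m = 2.322×10^7 Pa = 232.2 bar
andesite: 2570 kg/m³ × 9.8 m/s² × 2110 m = 5.314×10^7 Pa = 531.4 bar
Total = 232.2 + 531.4 = 763.59 bar

764 bar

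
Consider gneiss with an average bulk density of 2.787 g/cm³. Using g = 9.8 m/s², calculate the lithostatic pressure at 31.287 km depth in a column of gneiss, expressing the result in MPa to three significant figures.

855 MPa

gneiss: 2787 kg/m³ × 9.8 m/s² × 31287 m = 8.545×10^8 Pa = 854.5 MPa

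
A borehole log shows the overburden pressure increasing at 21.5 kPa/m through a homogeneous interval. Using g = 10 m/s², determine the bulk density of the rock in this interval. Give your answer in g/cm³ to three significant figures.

2.15 g/cm³

ρ = (dP/dz)/g = 21.5 kPa/m / 10 m/s² = 21500 Pa/m / 10 m/s² = 2150.0 kg/m³
= 2.150 g/cm³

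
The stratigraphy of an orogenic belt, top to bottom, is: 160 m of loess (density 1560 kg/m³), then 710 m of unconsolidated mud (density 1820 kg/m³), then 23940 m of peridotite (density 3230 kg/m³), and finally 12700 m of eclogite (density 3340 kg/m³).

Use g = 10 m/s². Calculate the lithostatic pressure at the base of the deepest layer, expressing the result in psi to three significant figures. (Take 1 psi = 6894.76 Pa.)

loess: 1560 kg/m³ × 10 m/s² × 160 m = 2.496×10^6 Pa = 362.0 psi
unconsolidated mud: 1820 kg/m³ × 10 m/s² × 710 m = 1.292×10^7 Pa = 1874 psi
peridotite: 3230 kg/m³ × 10 m/s² × 23940 m = 7.733×10^8 Pa = 1.122×10^5 psi
eclogite: 3340 kg/m³ × 10 m/s² × 12700 m = 4.242×10^8 Pa = 61522 psi
Total = 362.0 + 1874 + 1.122×10^5 + 61522 = 1.7591×10^5 psi

176000 psi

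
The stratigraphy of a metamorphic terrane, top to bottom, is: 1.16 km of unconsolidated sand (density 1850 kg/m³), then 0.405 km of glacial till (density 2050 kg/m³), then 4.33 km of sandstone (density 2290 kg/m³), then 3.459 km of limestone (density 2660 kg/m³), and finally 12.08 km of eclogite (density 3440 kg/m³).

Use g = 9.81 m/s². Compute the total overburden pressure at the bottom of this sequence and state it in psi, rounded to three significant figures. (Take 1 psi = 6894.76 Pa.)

90600 psi

unconsolidated sand: 1850 kg/m³ × 9.81 m/s² × 1160 m = 2.105×10^7 Pa = 3053 psi
glacial till: 2050 kg/m³ × 9.81 m/s² × 405 m = 8.145×10^6 Pa = 1181 psi
sandstone: 2290 kg/m³ × 9.81 m/s² × 4330 m = 9.727×10^7 Pa = 14108 psi
limestone: 2660 kg/m³ × 9.81 m/s² × 3459 m = 9.026×10^7 Pa = 13091 psi
eclogite: 3440 kg/m³ × 9.81 m/s² × 12080 m = 4.077×10^8 Pa = 59126 psi
Total = 3053 + 1181 + 14108 + 13091 + 59126 = 90560 psi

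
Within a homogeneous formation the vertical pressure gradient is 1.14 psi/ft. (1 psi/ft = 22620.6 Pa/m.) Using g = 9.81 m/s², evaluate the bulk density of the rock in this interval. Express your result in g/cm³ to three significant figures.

2.63 g/cm³

ρ = (dP/dz)/g = 1.14 psi/ft / 9.81 m/s² = 25787 Pa/m / 9.81 m/s² = 2628.7 kg/m³
= 2.629 g/cm³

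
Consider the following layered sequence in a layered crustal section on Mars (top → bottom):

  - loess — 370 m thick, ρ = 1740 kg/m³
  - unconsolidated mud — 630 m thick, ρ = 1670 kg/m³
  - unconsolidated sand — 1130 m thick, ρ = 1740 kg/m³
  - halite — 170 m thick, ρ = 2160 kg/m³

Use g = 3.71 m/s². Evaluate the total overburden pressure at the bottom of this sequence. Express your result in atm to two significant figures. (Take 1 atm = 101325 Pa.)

150 atm

loess: 1740 kg/m³ × 3.71 m/s² × 370 m = 2.388×10^6 Pa = 23.57 atm
unconsolidated mud: 1670 kg/m³ × 3.71 m/s² × 630 m = 3.903×10^6 Pa = 38.52 atm
unconsolidated sand: 1740 kg/m³ × 3.71 m/s² × 1130 m = 7.295×10^6 Pa = 71.99 atm
halite: 2160 kg/m³ × 3.71 m/s² × 170 m = 1.362×10^6 Pa = 13.44 atm
Total = 23.57 + 38.52 + 71.99 + 13.44 = 147.53 atm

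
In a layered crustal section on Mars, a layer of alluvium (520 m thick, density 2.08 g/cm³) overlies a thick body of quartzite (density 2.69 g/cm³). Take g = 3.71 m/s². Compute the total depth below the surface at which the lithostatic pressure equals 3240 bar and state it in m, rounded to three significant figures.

32600 m

Pressure at base of upper layers: 2080×3.71×520 = 4.013×10^6 Pa = 40.13 bar
Remaining pressure to be supplied by quartzite: 3.240×10^8 − 4.013×10^6 = 3.200×10^8 Pa
Additional depth in quartzite = 3.200×10^8 Pa / (2690 kg/m³ × 3.71 m/s²) = 32063 m
Total depth = 520 m + 32063 m = 32583 m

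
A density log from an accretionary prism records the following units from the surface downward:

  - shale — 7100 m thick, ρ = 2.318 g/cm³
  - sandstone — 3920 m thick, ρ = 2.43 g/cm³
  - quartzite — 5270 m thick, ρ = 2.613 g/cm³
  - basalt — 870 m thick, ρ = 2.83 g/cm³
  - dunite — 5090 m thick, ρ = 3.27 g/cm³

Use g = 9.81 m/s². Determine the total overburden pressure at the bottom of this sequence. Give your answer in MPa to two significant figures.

shale: 2318 kg/m³ × 9.81 m/s² × 7100 m = 1.615×10^8 Pa = 161.5 MPa
sandstone: 2430 kg/m³ × 9.81 m/s² × 3920 m = 9.345×10^7 Pa = 93.45 MPa
quartzite: 2613 kg/m³ × 9.81 m/s² × 5270 m = 1.351×10^8 Pa = 135.1 MPa
basalt: 2830 kg/m³ × 9.81 m/s² × 870 m = 2.415×10^7 Pa = 24.15 MPa
dunite: 3270 kg/m³ × 9.81 m/s² × 5090 m = 1.633×10^8 Pa = 163.3 MPa
Total = 161.5 + 93.45 + 135.1 + 24.15 + 163.3 = 577.42 MPa

580 MPa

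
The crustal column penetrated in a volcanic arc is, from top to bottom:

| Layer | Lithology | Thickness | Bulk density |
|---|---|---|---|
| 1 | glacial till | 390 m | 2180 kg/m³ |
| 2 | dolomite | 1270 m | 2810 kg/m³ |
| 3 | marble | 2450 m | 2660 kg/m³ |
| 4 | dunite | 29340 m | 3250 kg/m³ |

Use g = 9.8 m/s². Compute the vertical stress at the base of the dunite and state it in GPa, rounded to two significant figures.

glacial till: 2180 kg/m³ × 9.8 m/s² × 390 m = 8.332×10^6 Pa = 8.332×10^-3 GPa
dolomite: 2810 kg/m³ × 9.8 m/s² × 1270 m = 3.497×10^7 Pa = 0.03497 GPa
marble: 2660 kg/m³ × 9.8 m/s² × 2450 m = 6.387×10^7 Pa = 0.06387 GPa
dunite: 3250 kg/m³ × 9.8 m/s² × 29340 m = 9.345×10^8 Pa = 0.9345 GPa
Total = 8.332×10^-3 + 0.03497 + 0.06387 + 0.9345 = 1.0417 GPa

1.0 GPa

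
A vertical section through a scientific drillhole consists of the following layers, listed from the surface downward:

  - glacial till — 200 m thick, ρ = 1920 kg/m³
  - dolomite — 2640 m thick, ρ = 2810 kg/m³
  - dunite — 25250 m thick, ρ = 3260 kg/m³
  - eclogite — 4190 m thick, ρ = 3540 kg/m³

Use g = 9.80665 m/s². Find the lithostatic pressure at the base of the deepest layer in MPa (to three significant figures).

1030 MPa

glacial till: 1920 kg/m³ × 9.80665 m/s² × 200 m = 3.766×10^6 Pa = 3.766 MPa
dolomite: 2810 kg/m³ × 9.80665 m/s² × 2640 m = 7.275×10^7 Pa = 72.75 MPa
dunite: 3260 kg/m³ × 9.80665 m/s² × 25250 m = 8.072×10^8 Pa = 807.2 MPa
eclogite: 3540 kg/m³ × 9.80665 m/s² × 4190 m = 1.455×10^8 Pa = 145.5 MPa
Total = 3.766 + 72.75 + 807.2 + 145.5 = 1029.2 MPa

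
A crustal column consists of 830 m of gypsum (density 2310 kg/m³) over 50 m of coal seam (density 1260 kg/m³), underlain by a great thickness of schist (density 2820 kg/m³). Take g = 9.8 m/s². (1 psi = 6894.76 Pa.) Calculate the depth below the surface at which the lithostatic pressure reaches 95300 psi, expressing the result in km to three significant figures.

Pressure at base of upper layers: 2310×9.8×830 + 1260×9.8×50 = 1.941×10^7 Pa = 2815 psi
Remaining pressure to be supplied by schist: 6.571×10^8 − 1.941×10^7 = 6.377×10^8 Pa
Additional depth in schist = 6.377×10^8 Pa / (2820 kg/m³ × 9.8 m/s²) = 23074 m
Total depth = 880 m + 23074 m = 23954 m
= 23.954 km

24.0 km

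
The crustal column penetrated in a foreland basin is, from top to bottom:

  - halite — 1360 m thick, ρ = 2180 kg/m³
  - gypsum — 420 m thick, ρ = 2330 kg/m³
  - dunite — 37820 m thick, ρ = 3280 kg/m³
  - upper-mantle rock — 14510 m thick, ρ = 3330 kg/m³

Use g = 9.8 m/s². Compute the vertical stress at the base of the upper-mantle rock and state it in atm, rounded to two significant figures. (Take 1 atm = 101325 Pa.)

halite: 2180 kg/m³ × 9.8 m/s² × 1360 m = 2.906×10^7 Pa = 286.8 atm
gypsum: 2330 kg/m³ × 9.8 m/s² × 420 m = 9.590×10^6 Pa = 94.65 atm
dunite: 3280 kg/m³ × 9.8 m/s² × 37820 m = 1.216×10^9 Pa = 11998 atm
upper-mantle rock: 3330 kg/m³ × 9.8 m/s² × 14510 m = 4.735×10^8 Pa = 4673 atm
Total = 286.8 + 94.65 + 11998 + 4673 = 17053 atm

17000 atm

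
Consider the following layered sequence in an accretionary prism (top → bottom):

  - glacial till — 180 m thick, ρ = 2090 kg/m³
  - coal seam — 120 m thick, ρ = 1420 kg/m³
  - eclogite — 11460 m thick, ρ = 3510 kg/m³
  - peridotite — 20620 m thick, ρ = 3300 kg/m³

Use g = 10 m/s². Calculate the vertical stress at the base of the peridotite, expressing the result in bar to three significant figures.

glacial till: 2090 kg/m³ × 10 m/s² × 180 m = 3.762×10^6 Pa = 37.62 bar
coal seam: 1420 kg/m³ × 10 m/s² × 120 m = 1.704×10^6 Pa = 17.04 bar
eclogite: 3510 kg/m³ × 10 m/s² × 11460 m = 4.022×10^8 Pa = 4022 bar
peridotite: 3300 kg/m³ × 10 m/s² × 20620 m = 6.805×10^8 Pa = 6805 bar
Total = 37.62 + 17.04 + 4022 + 6805 = 10882 bar

10900 bar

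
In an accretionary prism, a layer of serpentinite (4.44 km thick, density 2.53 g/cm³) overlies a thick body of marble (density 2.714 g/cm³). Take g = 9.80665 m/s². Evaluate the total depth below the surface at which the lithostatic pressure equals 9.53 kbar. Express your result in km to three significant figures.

Pressure at base of upper layers: 2530×9.80665×4440 = 1.102×10^8 Pa = 1.102 kbar
Remaining pressure to be supplied by marble: 9.530×10^8 − 1.102×10^8 = 8.428×10^8 Pa
Additional depth in marble = 8.428×10^8 Pa / (2714 kg/m³ × 9.80665 m/s²) = 31668 m
Total depth = 4440 m + 31668 m = 36108 m
= 36.108 km

36.1 km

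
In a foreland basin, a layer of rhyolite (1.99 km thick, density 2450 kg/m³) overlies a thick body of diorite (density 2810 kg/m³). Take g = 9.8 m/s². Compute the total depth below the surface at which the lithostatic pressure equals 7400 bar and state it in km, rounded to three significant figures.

27.1 km

Pressure at base of upper layers: 2450×9.8×1990 = 4.778×10^7 Pa = 477.8 bar
Remaining pressure to be supplied by diorite: 7.400×10^8 − 4.778×10^7 = 6.922×10^8 Pa
Additional depth in diorite = 6.922×10^8 Pa / (2810 kg/m³ × 9.8 m/s²) = 25137 m
Total depth = 1990 m + 25137 m = 27127 m
= 27.127 km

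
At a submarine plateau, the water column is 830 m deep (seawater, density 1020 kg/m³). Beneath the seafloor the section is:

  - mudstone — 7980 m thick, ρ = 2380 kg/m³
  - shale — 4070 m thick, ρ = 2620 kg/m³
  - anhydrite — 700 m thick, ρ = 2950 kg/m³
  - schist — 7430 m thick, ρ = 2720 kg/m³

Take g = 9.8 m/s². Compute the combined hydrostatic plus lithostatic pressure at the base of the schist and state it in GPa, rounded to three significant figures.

seawater: 1020 kg/m³ × 9.8 m/s² × 830 m = 8.297×10^6 Pa = 8.297×10^-3 GPa
mudstone: 2380 kg/m³ × 9.8 m/s² × 7980 m = 1.861×10^8 Pa = 0.1861 GPa
shale: 2620 kg/m³ × 9.8 m/s² × 4070 m = 1.045×10^8 Pa = 0.1045 GPa
anhydrite: 2950 kg/m³ × 9.8 m/s² × 700 m = 2.024×10^7 Pa = 0.02024 GPa
schist: 2720 kg/m³ × 9.8 m/s² × 7430 m = 1.981×10^8 Pa = 0.1981 GPa
Total = 8.297×10^-3 + 0.1861 + 0.1045 + 0.02024 + 0.1981 = 0.51721 GPa

0.517 GPa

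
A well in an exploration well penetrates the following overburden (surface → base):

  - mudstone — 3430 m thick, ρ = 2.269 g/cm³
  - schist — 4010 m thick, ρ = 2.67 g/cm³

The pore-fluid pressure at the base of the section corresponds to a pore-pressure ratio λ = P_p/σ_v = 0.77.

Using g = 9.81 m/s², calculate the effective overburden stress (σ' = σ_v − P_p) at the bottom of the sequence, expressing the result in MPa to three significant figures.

Overburden (lithostatic) stress σ_v:
mudstone: 2269 kg/m³ × 9.81 m/s² × 3430 m = 7.635×10^7 Pa = 76.35 MPa
schist: 2670 kg/m³ × 9.81 m/s² × 4010 m = 1.050×10^8 Pa = 105.0 MPa
Total = 76.35 + 105.0 = 181.38 MPa
Pore pressure P_p = λ·σ_v = 0.77 × 181.4 MPa = 139.7 MPa
Effective stress σ' = σ_v − P_p = 181.4 − 139.7 = 41.718 MPa

41.7 MPa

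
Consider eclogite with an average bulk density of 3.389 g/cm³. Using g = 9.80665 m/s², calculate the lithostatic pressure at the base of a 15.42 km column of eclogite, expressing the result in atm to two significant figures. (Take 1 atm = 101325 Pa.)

5100 atm

eclogite: 3389 kg/m³ × 9.80665 m/s² × 15420 m = 5.125×10^8 Pa = 5058 atm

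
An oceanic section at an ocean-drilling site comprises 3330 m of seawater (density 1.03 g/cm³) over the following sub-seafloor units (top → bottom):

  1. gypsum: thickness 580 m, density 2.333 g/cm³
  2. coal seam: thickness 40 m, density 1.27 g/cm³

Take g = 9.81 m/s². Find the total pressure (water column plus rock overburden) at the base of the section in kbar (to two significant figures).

0.47 kbar

seawater: 1030 kg/m³ × 9.81 m/s² × 3330 m = 3.365×10^7 Pa = 0.3365 kbar
gypsum: 2333 kg/m³ × 9.81 m/s² × 580 m = 1.327×10^7 Pa = 0.1327 kbar
coal seam: 1270 kg/m³ × 9.81 m/s² × 40 m = 4.983×10^5 Pa = 4.983×10^-3 kbar
Total = 0.3365 + 0.1327 + 4.983×10^-3 = 0.47420 kbar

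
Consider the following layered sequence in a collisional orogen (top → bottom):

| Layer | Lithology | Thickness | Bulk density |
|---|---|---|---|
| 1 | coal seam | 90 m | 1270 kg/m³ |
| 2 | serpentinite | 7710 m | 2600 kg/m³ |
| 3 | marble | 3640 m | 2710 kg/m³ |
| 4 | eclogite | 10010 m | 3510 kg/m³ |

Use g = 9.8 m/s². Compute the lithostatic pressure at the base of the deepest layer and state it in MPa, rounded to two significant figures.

coal seam: 1270 kg/m³ × 9.8 m/s² × 90 m = 1.120×10^6 Pa = 1.120 MPa
serpentinite: 2600 kg/m³ × 9.8 m/s² × 7710 m = 1.965×10^8 Pa = 196.5 MPa
marble: 2710 kg/m³ × 9.8 m/s² × 3640 m = 9.667×10^7 Pa = 96.67 MPa
eclogite: 3510 kg/m³ × 9.8 m/s² × 10010 m = 3.443×10^8 Pa = 344.3 MPa
Total = 1.120 + 196.5 + 96.67 + 344.3 = 638.57 MPa

640 MPa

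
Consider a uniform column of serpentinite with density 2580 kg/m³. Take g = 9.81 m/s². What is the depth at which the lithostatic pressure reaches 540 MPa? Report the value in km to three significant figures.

h = P/(ρg) = 540 MPa / (2580 kg/m³ × 9.81 m/s²) = 5.400×10^8 Pa / 25310 Pa/m = 21336 m
= 21.336 km

21.3 km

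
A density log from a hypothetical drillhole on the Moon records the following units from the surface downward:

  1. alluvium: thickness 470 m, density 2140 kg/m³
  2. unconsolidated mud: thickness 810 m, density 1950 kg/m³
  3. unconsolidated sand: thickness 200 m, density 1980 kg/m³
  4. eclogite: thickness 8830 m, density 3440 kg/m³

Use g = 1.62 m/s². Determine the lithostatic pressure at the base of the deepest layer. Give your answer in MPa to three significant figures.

54.0 MPa

alluvium: 2140 kg/m³ × 1.62 m/s² × 470 m = 1.629×10^6 Pa = 1.629 MPa
unconsolidated mud: 1950 kg/m³ × 1.62 m/s² × 810 m = 2.559×10^6 Pa = 2.559 MPa
unconsolidated sand: 1980 kg/m³ × 1.62 m/s² × 200 m = 6.415×10^5 Pa = 0.6415 MPa
eclogite: 3440 kg/m³ × 1.62 m/s² × 8830 m = 4.921×10^7 Pa = 49.21 MPa
Total = 1.629 + 2.559 + 0.6415 + 49.21 = 54.038 MPa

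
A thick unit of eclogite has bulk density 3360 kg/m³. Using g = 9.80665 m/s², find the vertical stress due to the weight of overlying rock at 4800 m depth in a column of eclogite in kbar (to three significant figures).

1.58 kbar

eclogite: 3360 kg/m³ × 9.80665 m/s² × 4800 m = 1.582×10^8 Pa = 1.582 kbar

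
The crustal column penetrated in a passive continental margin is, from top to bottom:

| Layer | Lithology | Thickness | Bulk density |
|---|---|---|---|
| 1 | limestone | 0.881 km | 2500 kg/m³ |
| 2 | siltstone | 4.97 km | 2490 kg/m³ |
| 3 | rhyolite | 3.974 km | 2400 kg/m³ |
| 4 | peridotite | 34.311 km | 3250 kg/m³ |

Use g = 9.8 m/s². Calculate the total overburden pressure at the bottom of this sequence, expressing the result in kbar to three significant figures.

limestone: 2500 kg/m³ × 9.8 m/s² × 881 m = 2.158×10^7 Pa = 0.2158 kbar
siltstone: 2490 kg/m³ × 9.8 m/s² × 4970 m = 1.213×10^8 Pa = 1.213 kbar
rhyolite: 2400 kg/m³ × 9.8 m/s² × 3974 m = 9.347×10^7 Pa = 0.9347 kbar
peridotite: 3250 kg/m³ × 9.8 m/s² × 34311 m = 1.093×10^9 Pa = 10.93 kbar
Total = 0.2158 + 1.213 + 0.9347 + 10.93 = 13.291 kbar

13.3 kbar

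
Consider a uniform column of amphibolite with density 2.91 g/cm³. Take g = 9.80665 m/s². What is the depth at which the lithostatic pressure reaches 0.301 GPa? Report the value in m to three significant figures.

h = P/(ρg) = 0.301 GPa / (2910 kg/m³ × 9.80665 m/s²) = 3.010×10^8 Pa / 28537 Pa/m = 10548 m

10500 m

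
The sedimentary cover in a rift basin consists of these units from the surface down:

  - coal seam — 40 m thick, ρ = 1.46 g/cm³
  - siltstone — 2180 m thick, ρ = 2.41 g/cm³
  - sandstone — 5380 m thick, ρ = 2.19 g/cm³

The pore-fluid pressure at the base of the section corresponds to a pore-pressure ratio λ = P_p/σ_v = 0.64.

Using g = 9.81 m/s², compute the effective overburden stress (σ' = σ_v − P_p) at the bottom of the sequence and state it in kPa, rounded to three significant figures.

Overburden (lithostatic) stress σ_v:
coal seam: 1460 kg/m³ × 9.81 m/s² × 40 m = 5.729×10^5 Pa = 0.5729 MPa
siltstone: 2410 kg/m³ × 9.81 m/s² × 2180 m = 5.154×10^7 Pa = 51.54 MPa
sandstone: 2190 kg/m³ × 9.81 m/s² × 5380 m = 1.156×10^8 Pa = 115.6 MPa
Total = 0.5729 + 51.54 + 115.6 = 167.70 MPa
Pore pressure P_p = λ·σ_v = 0.64 × 167.7 MPa = 107.3 MPa
Effective stress σ' = σ_v − P_p = 167.7 − 107.3 = 60.371 MPa = 60371 kPa

60400 kPa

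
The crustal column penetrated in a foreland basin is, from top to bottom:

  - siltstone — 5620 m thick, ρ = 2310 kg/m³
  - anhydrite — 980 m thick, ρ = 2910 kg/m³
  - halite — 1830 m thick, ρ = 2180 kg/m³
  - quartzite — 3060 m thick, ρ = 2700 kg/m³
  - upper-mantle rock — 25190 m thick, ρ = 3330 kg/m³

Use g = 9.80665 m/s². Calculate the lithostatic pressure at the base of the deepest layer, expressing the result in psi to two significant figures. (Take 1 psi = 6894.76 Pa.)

siltstone: 2310 kg/m³ × 9.80665 m/s² × 5620 m = 1.273×10^8 Pa = 18465 psi
anhydrite: 2910 kg/m³ × 9.80665 m/s² × 980 m = 2.797×10^7 Pa = 4056 psi
halite: 2180 kg/m³ × 9.80665 m/s² × 1830 m = 3.912×10^7 Pa = 5674 psi
quartzite: 2700 kg/m³ × 9.80665 m/s² × 3060 m = 8.102×10^7 Pa = 11751 psi
upper-mantle rock: 3330 kg/m³ × 9.80665 m/s² × 25190 m = 8.226×10^8 Pa = 1.193×10^5 psi
Total = 18465 + 4056 + 5674 + 11751 + 1.193×10^5 = 1.5926×10^5 psi

160000 psi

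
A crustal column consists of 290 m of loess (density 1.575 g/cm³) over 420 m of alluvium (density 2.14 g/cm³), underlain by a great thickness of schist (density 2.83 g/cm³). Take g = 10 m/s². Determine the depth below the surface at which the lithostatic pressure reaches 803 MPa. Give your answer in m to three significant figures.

28600 m

Pressure at base of upper layers: 1575×10×290 + 2140×10×420 = 1.356×10^7 Pa = 13.56 MPa
Remaining pressure to be supplied by schist: 8.030×10^8 − 1.356×10^7 = 7.894×10^8 Pa
Additional depth in schist = 7.894×10^8 Pa / (2830 kg/m³ × 10 m/s²) = 27896 m
Total depth = 710 m + 27896 m = 28606 m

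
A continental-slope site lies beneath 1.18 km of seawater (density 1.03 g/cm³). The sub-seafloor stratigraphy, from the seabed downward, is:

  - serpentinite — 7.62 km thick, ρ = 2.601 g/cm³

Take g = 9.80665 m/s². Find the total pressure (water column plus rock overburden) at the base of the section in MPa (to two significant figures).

210 MPa

seawater: 1030 kg/m³ × 9.80665 m/s² × 1180 m = 1.192×10^7 Pa = 11.92 MPa
serpentinite: 2601 kg/m³ × 9.80665 m/s² × 7620 m = 1.944×10^8 Pa = 194.4 MPa
Total = 11.92 + 194.4 = 206.28 MPa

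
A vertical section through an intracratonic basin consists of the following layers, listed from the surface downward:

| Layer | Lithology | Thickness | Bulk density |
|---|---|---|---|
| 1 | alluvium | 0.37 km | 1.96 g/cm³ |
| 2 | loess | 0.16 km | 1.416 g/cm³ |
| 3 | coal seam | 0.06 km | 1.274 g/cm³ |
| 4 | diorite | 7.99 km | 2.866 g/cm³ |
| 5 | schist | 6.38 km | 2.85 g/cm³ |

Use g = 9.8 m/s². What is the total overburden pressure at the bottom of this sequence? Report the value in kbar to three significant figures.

4.13 kbar

alluvium: 1960 kg/m³ × 9.8 m/s² × 370 m = 7.107×10^6 Pa = 0.07107 kbar
loess: 1416 kg/m³ × 9.8 m/s² × 160 m = 2.220×10^6 Pa = 0.02220 kbar
coal seam: 1274 kg/m³ × 9.8 m/s² × 60 m = 7.491×10^5 Pa = 7.491×10^-3 kbar
diorite: 2866 kg/m³ × 9.8 m/s² × 7990 m = 2.244×10^8 Pa = 2.244 kbar
schist: 2850 kg/m³ × 9.8 m/s² × 6380 m = 1.782×10^8 Pa = 1.782 kbar
Total = 0.07107 + 0.02220 + 7.491×10^-3 + 2.244 + 1.782 = 4.1268 kbar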